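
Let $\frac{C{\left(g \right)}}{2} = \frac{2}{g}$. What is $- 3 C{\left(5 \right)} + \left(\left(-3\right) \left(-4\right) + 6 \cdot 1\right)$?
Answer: $\frac{78}{5} \approx 15.6$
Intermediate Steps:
$C{\left(g \right)} = \frac{4}{g}$ ($C{\left(g \right)} = 2 \frac{2}{g} = \frac{4}{g}$)
$- 3 C{\left(5 \right)} + \left(\left(-3\right) \left(-4\right) + 6 \cdot 1\right) = - 3 \cdot \frac{4}{5} + \left(\left(-3\right) \left(-4\right) + 6 \cdot 1\right) = - 3 \cdot 4 \cdot \frac{1}{5} + \left(12 + 6\right) = \left(-3\right) \frac{4}{5} + 18 = - \frac{12}{5} + 18 = \frac{78}{5}$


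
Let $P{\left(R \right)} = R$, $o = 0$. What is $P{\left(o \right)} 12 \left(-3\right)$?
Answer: $0$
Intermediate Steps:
$P{\left(o \right)} 12 \left(-3\right) = 0 \cdot 12 \left(-3\right) = 0 \left(-3\right) = 0$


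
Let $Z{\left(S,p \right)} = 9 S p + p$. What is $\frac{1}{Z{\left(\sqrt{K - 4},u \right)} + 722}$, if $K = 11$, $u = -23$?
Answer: $\frac{233}{62886} + \frac{23 \sqrt{7}}{20962} \approx 0.0066081$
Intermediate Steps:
$Z{\left(S,p \right)} = p + 9 S p$ ($Z{\left(S,p \right)} = 9 S p + p = p + 9 S p$)
$\frac{1}{Z{\left(\sqrt{K - 4},u \right)} + 722} = \frac{1}{- 23 \left(1 + 9 \sqrt{11 - 4}\right) + 722} = \frac{1}{- 23 \left(1 + 9 \sqrt{7}\right) + 722} = \frac{1}{\left(-23 - 207 \sqrt{7}\right) + 722} = \frac{1}{699 - 207 \sqrt{7}}$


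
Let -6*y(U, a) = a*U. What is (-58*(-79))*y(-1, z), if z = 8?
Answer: 18328/3 ≈ 6109.3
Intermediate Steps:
y(U, a) = -U*a/6 (y(U, a) = -a*U/6 = -U*a/6)
(-58*(-79))*y(-1, z) = (-58*(-79))*(-⅙*(-1)*8) = 4582*(4/3) = 18328/3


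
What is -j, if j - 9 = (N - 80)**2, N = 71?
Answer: -90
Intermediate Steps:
j = 90 (j = 9 + (71 - 80)**2 = 9 + (-9)**2 = 9 + 81 = 90)
-j = -1*90 = -90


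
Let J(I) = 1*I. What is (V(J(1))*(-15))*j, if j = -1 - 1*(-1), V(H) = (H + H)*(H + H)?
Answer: 0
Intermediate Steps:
J(I) = I
V(H) = 4*H**2 (V(H) = (2*H)*(2*H) = 4*H**2)
j = 0 (j = -1 + 1 = 0)
(V(J(1))*(-15))*j = ((4*1**2)*(-15))*0 = ((4*1)*(-15))*0 = (4*(-15))*0 = -60*0 = 0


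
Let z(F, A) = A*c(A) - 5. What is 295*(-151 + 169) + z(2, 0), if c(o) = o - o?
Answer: 5305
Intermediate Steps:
c(o) = 0
z(F, A) = -5 (z(F, A) = A*0 - 5 = 0 - 5 = -5)
295*(-151 + 169) + z(2, 0) = 295*(-151 + 169) - 5 = 295*18 - 5 = 5310 - 5 = 5305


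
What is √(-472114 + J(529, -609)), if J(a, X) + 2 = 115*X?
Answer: 3*I*√60239 ≈ 736.31*I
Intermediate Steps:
J(a, X) = -2 + 115*X
√(-472114 + J(529, -609)) = √(-472114 + (-2 + 115*(-609))) = √(-472114 + (-2 - 70035)) = √(-472114 - 70037) = √(-542151) = 3*I*√60239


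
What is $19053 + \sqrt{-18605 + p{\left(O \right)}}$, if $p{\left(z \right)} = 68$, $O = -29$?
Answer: $19053 + i \sqrt{18537} \approx 19053.0 + 136.15 i$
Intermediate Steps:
$19053 + \sqrt{-18605 + p{\left(O \right)}} = 19053 + \sqrt{-18605 + 68} = 19053 + \sqrt{-18537} = 19053 + i \sqrt{18537}$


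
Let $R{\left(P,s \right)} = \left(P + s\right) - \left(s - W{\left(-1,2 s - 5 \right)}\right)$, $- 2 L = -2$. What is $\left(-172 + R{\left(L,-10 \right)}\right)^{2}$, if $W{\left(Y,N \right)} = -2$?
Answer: $29929$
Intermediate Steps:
$L = 1$ ($L = \left(- \frac{1}{2}\right) \left(-2\right) = 1$)
$R{\left(P,s \right)} = -2 + P$ ($R{\left(P,s \right)} = \left(P + s\right) - \left(2 + s\right) = -2 + P$)
$\left(-172 + R{\left(L,-10 \right)}\right)^{2} = \left(-172 + \left(-2 + 1\right)\right)^{2} = \left(-172 - 1\right)^{2} = \left(-173\right)^{2} = 29929$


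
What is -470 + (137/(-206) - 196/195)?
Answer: -18946991/40170 ≈ -471.67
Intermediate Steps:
-470 + (137/(-206) - 196/195) = -470 + (137*(-1/206) - 196*1/195) = -470 + (-137/206 - 196/195) = -470 - 67091/40170 = -18946991/40170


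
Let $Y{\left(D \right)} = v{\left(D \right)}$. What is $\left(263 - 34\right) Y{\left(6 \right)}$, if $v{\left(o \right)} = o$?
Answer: $1374$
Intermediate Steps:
$Y{\left(D \right)} = D$
$\left(263 - 34\right) Y{\left(6 \right)} = \left(263 - 34\right) 6 = 229 \cdot 6 = 1374$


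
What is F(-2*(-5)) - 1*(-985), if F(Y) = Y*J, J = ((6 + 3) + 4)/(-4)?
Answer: 1905/2 ≈ 952.50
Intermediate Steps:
J = -13/4 (J = (9 + 4)*(-1/4) = 13*(-1/4) = -13/4 ≈ -3.2500)
F(Y) = -13*Y/4 (F(Y) = Y*(-13/4) = -13*Y/4)
F(-2*(-5)) - 1*(-985) = -(-13)*(-5)/2 - 1*(-985) = -13/4*10 + 985 = -65/2 + 985 = 1905/2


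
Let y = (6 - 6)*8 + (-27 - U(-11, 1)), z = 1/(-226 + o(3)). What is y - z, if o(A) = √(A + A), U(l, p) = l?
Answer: -408447/25535 + √6/51070 ≈ -15.996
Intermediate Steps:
o(A) = √2*√A (o(A) = √(2*A) = √2*√A)
z = 1/(-226 + √6) (z = 1/(-226 + √2*√3) = 1/(-226 + √6) ≈ -0.0044733)
y = -16 (y = (6 - 6)*8 + (-27 - 1*(-11)) = 0*8 + (-27 + 11) = 0 - 16 = -16)
y - z = -16 - (-113/25535 - √6/51070) = -16 + (113/25535 + √6/51070) = -408447/25535 + √6/51070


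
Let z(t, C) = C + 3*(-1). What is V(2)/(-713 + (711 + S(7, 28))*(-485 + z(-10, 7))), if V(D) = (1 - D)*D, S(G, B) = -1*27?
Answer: 2/329717 ≈ 6.0658e-6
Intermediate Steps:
z(t, C) = -3 + C (z(t, C) = C - 3 = -3 + C)
S(G, B) = -27
V(D) = D*(1 - D)
V(2)/(-713 + (711 + S(7, 28))*(-485 + z(-10, 7))) = (2*(1 - 1*2))/(-713 + (711 - 27)*(-485 + (-3 + 7))) = (2*(1 - 2))/(-713 + 684*(-485 + 4)) = (2*(-1))/(-713 + 684*(-481)) = -2/(-713 - 329004) = -2/(-329717) = -1/329717*(-2) = 2/329717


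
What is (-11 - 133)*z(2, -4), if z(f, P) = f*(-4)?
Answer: 1152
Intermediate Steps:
z(f, P) = -4*f
(-11 - 133)*z(2, -4) = (-11 - 133)*(-4*2) = -144*(-8) = 1152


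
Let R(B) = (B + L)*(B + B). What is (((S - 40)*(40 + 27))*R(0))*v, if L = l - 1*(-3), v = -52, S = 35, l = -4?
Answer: 0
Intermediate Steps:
L = -1 (L = -4 - 1*(-3) = -4 + 3 = -1)
R(B) = 2*B*(-1 + B) (R(B) = (B - 1)*(B + B) = (-1 + B)*(2*B) = 2*B*(-1 + B))
(((S - 40)*(40 + 27))*R(0))*v = (((35 - 40)*(40 + 27))*(2*0*(-1 + 0)))*(-52) = ((-5*67)*(2*0*(-1)))*(-52) = -335*0*(-52) = 0*(-52) = 0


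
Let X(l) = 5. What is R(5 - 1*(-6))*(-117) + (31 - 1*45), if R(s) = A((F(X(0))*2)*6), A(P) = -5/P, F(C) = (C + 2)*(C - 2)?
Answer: -327/28 ≈ -11.679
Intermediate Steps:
F(C) = (-2 + C)*(2 + C) (F(C) = (2 + C)*(-2 + C) = (-2 + C)*(2 + C))
R(s) = -5/252 (R(s) = -5*1/(12*(-4 + 5²)) = -5*1/(12*(-4 + 25)) = -5/((21*2)*6) = -5/(42*6) = -5/252)
R(5 - 1*(-6))*(-117) + (31 - 1*45) = -5/252*(-117) + (31 - 1*45) = 65/28 + (31 - 45) = 65/28 - 14 = -327/28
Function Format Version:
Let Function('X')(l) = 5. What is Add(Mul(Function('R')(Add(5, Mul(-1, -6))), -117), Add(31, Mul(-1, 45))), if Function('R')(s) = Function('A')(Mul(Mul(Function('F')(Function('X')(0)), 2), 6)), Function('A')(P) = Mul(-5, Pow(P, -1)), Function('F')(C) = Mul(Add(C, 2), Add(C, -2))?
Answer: Rational(-327, 28) ≈ -11.679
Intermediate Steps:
Function('F')(C) = Mul(Add(-2, C), Add(2, C)) (Function('F')(C) = Mul(Add(2, C), Add(-2, C)) = Mul(Add(-2, C), Add(2, C)))
Function('R')(s) = Rational(-5, 252) (Function('R')(s) = Mul(-5, Pow(Mul(Mul(Add(-4, Pow(5, 2)), 2), 6), -1)) = Mul(-5, Pow(Mul(Mul(Add(-4, 25), 2), 6), -1)) = Mul(-5, Pow(Mul(Mul(21, 2), 6), -1)) = Mul(-5, Pow(Mul(42, 6), -1)) = Mul(-5, Pow(252, -1)) = Mul(-5, Rational(1, 252)) = Rational(-5, 252))
Add(Mul(Function('R')(Add(5, Mul(-1, -6))), -117), Add(31, Mul(-1, 45))) = Add(Mul(Rational(-5, 252), -117), Add(31, Mul(-1, 45))) = Add(Rational(65, 28), Add(31, -45)) = Add(Rational(65, 28), -14) = Rational(-327, 28)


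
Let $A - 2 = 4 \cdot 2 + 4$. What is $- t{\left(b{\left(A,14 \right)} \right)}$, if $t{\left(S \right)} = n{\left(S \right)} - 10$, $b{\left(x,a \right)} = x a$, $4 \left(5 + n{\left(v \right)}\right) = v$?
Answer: $-34$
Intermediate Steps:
$n{\left(v \right)} = -5 + \frac{v}{4}$
$A = 14$ ($A = 2 + \left(4 \cdot 2 + 4\right) = 2 + \left(8 + 4\right) = 2 + 12 = 14$)
$b{\left(x,a \right)} = a x$
$t{\left(S \right)} = -15 + \frac{S}{4}$ ($t{\left(S \right)} = \left(-5 + \frac{S}{4}\right) - 10 = -15 + \frac{S}{4}$)
$- t{\left(b{\left(A,14 \right)} \right)} = - (-15 + \frac{14 \cdot 14}{4}) = - (-15 + \frac{1}{4} \cdot 196) = - (-15 + 49) = \left(-1\right) 34 = -34$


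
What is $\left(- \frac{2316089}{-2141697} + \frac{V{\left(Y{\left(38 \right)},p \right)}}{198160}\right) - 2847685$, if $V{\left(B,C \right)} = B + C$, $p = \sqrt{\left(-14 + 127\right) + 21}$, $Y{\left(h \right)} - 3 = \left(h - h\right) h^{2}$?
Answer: $- \frac{1208553289030919869}{424398677520} + \frac{\sqrt{134}}{198160} \approx -2.8477 \cdot 10^{6}$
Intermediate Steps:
$Y{\left(h \right)} = 3$ ($Y{\left(h \right)} = 3 + \left(h - h\right) h^{2} = 3 + 0 h^{2} = 3 + 0 = 3$)
$p = \sqrt{134}$ ($p = \sqrt{113 + 21} = \sqrt{134} \approx 11.576$)
$\left(- \frac{2316089}{-2141697} + \frac{V{\left(Y{\left(38 \right)},p \right)}}{198160}\right) - 2847685 = \left(- \frac{2316089}{-2141697} + \frac{3 + \sqrt{134}}{198160}\right) - 2847685 = \left(\left(-2316089\right) \left(- \frac{1}{2141697}\right) + \left(3 + \sqrt{134}\right) \frac{1}{198160}\right) - 2847685 = \left(\frac{2316089}{2141697} + \left(\frac{3}{198160} + \frac{\sqrt{134}}{198160}\right)\right) - 2847685 = \left(\frac{458962621331}{424398677520} + \frac{\sqrt{134}}{198160}\right) - 2847685 = - \frac{1208553289030919869}{424398677520} + \frac{\sqrt{134}}{198160}$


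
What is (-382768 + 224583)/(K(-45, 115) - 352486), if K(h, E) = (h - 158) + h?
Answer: 158185/352734 ≈ 0.44845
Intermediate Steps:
K(h, E) = -158 + 2*h (K(h, E) = (-158 + h) + h = -158 + 2*h)
(-382768 + 224583)/(K(-45, 115) - 352486) = (-382768 + 224583)/((-158 + 2*(-45)) - 352486) = -158185/((-158 - 90) - 352486) = -158185/(-248 - 352486) = -158185/(-352734) = -158185*(-1/352734) = 158185/352734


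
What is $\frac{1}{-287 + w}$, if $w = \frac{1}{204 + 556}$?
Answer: $- \frac{760}{218119} \approx -0.0034843$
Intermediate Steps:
$w = \frac{1}{760} \approx 0.0013158$
$\frac{1}{-287 + w} = \frac{1}{-287 + \frac{1}{760}} = \frac{1}{- \frac{218119}{760}} = - \frac{760}{218119}$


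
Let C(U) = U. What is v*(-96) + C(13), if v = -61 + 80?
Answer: -1811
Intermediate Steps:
v = 19
v*(-96) + C(13) = 19*(-96) + 13 = -1824 + 13 = -1811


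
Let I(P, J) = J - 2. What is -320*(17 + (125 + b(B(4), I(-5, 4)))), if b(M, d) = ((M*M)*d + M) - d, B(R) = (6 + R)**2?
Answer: -6476800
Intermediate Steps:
I(P, J) = -2 + J
b(M, d) = M - d + d*M**2 (b(M, d) = (M**2*d + M) - d = (d*M**2 + M) - d = (M + d*M**2) - d = M - d + d*M**2)
-320*(17 + (125 + b(B(4), I(-5, 4)))) = -320*(17 + (125 + ((6 + 4)**2 - (-2 + 4) + (-2 + 4)*((6 + 4)**2)**2))) = -320*(17 + (125 + (10**2 - 1*2 + 2*(10**2)**2))) = -320*(17 + (125 + (100 - 2 + 2*100**2))) = -320*(17 + (125 + (100 - 2 + 2*10000))) = -320*(17 + (125 + (100 - 2 + 20000))) = -320*(17 + (125 + 20098)) = -320*(17 + 20223) = -320*20240 = -6476800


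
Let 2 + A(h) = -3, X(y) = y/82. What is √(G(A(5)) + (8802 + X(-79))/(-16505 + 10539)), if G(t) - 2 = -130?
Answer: 3*I*√860752492307/244606 ≈ 11.379*I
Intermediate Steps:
X(y) = y/82 (X(y) = y*(1/82) = y/82)
A(h) = -5 (A(h) = -2 - 3 = -5)
G(t) = -128 (G(t) = 2 - 130 = -128)
√(G(A(5)) + (8802 + X(-79))/(-16505 + 10539)) = √(-128 + (8802 + (1/82)*(-79))/(-16505 + 10539)) = √(-128 + (8802 - 79/82)/(-5966)) = √(-128 + (721685/82)*(-1/5966)) = √(-128 - 721685/489212) = √(-63340821/489212) = 3*I*√860752492307/244606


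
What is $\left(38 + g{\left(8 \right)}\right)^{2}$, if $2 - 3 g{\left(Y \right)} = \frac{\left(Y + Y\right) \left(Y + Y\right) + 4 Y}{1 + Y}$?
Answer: $784$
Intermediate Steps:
$g{\left(Y \right)} = \frac{2}{3} - \frac{4 Y + 4 Y^{2}}{3 \left(1 + Y\right)}$ ($g{\left(Y \right)} = \frac{2}{3} - \frac{\left(\left(Y + Y\right) \left(Y + Y\right) + 4 Y\right) \frac{1}{1 + Y}}{3} = \frac{2}{3} - \frac{\left(2 Y 2 Y + 4 Y\right) \frac{1}{1 + Y}}{3} = \frac{2}{3} - \frac{\left(4 Y^{2} + 4 Y\right) \frac{1}{1 + Y}}{3} = \frac{2}{3} - \frac{\left(4 Y + 4 Y^{2}\right) \frac{1}{1 + Y}}{3} = \frac{2}{3} - \frac{\frac{1}{1 + Y} \left(4 Y + 4 Y^{2}\right)}{3} = \frac{2}{3} - \frac{4 Y + 4 Y^{2}}{3 \left(1 + Y\right)}$)
$\left(38 + g{\left(8 \right)}\right)^{2} = \left(38 + \left(\frac{2}{3} - \frac{32}{3}\right)\right)^{2} = \left(38 - 10\right)^{2} = 28^{2} = 784$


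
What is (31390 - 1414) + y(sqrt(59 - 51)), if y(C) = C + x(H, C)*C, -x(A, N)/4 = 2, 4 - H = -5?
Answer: 29976 - 14*sqrt(2) ≈ 29956.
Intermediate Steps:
H = 9 (H = 4 - 1*(-5) = 4 + 5 = 9)
x(A, N) = -8 (x(A, N) = -4*2 = -8)
y(C) = -7*C (y(C) = C - 8*C = -7*C)
(31390 - 1414) + y(sqrt(59 - 51)) = (31390 - 1414) - 7*sqrt(59 - 51) = 29976 - 14*sqrt(2)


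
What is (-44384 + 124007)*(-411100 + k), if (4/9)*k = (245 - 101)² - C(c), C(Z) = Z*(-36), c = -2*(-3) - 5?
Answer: -29011675149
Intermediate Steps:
c = 1 (c = 6 - 5 = 1)
C(Z) = -36*Z
k = 46737 (k = 9*((245 - 101)² - (-36))/4 = 9*(144² - 1*(-36))/4 = 9*(20736 + 36)/4 = (9/4)*20772 = 46737)
(-44384 + 124007)*(-411100 + k) = (-44384 + 124007)*(-411100 + 46737) = 79623*(-364363) = -29011675149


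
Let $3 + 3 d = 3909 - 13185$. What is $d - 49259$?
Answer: $-52352$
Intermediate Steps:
$d = -3093$ ($d = -1 + \frac{3909 - 13185}{3} = -1 + \frac{1}{3} \left(-9276\right) = -1 - 3092 = -3093$)
$d - 49259 = -3093 - 49259 = -52352$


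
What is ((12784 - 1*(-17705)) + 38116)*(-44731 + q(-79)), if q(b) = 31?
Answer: -3066643500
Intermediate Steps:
((12784 - 1*(-17705)) + 38116)*(-44731 + q(-79)) = ((12784 - 1*(-17705)) + 38116)*(-44731 + 31) = ((12784 + 17705) + 38116)*(-44700) = (30489 + 38116)*(-44700) = 68605*(-44700) = -3066643500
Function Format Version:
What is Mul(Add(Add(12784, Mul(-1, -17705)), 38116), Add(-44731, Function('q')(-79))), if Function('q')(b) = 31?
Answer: -3066643500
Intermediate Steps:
Mul(Add(Add(12784, Mul(-1, -17705)), 38116), Add(-44731, Function('q')(-79))) = Mul(Add(Add(12784, Mul(-1, -17705)), 38116), Add(-44731, 31)) = Mul(Add(Add(12784, 17705), 38116), -44700) = Mul(Add(30489, 38116), -44700) = Mul(68605, -44700) = -3066643500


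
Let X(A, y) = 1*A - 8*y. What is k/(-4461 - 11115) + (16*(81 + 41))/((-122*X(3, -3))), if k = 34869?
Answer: -6727/2376 ≈ -2.8312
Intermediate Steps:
X(A, y) = A - 8*y
k/(-4461 - 11115) + (16*(81 + 41))/((-122*X(3, -3))) = 34869/(-4461 - 11115) + (16*(81 + 41))/((-122*(3 - 8*(-3)))) = 34869/(-15576) + (16*122)/((-122*(3 + 24))) = 34869*(-1/15576) + 1952/((-122*27)) = -197/88 + 1952/(-3294) = -197/88 + 1952*(-1/3294) = -197/88 - 16/27 = -6727/2376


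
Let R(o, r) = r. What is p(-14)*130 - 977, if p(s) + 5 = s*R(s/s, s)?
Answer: 23853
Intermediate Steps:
p(s) = -5 + s**2 (p(s) = -5 + s*s = -5 + s**2)
p(-14)*130 - 977 = (-5 + (-14)**2)*130 - 977 = (-5 + 196)*130 - 977 = 191*130 - 977 = 24830 - 977 = 23853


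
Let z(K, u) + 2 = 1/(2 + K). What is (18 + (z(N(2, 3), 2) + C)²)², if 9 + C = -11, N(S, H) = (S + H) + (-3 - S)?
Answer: 3690241/16 ≈ 2.3064e+5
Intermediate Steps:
N(S, H) = -3 + H (N(S, H) = (H + S) + (-3 - S) = -3 + H)
z(K, u) = -2 + 1/(2 + K)
C = -20 (C = -9 - 11 = -20)
(18 + (z(N(2, 3), 2) + C)²)² = (18 + ((-3 - 2*(-3 + 3))/(2 + (-3 + 3)) - 20)²)² = (18 + ((-3 - 2*0)/(2 + 0) - 20)²)² = (18 + ((-3 + 0)/2 - 20)²)² = (18 + ((½)*(-3) - 20)²)² = (18 + (-3/2 - 20)²)² = (18 + (-43/2)²)² = (18 + 1849/4)² = (1921/4)² = 3690241/16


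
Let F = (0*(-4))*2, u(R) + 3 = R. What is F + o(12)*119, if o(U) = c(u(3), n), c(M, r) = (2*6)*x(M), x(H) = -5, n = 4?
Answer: -7140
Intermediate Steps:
u(R) = -3 + R
F = 0 (F = 0*2 = 0)
c(M, r) = -60 (c(M, r) = (2*6)*(-5) = 12*(-5) = -60)
o(U) = -60
F + o(12)*119 = 0 - 60*119 = 0 - 7140 = -7140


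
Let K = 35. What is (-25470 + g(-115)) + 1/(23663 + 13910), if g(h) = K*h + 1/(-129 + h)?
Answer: -270404652269/9167812 ≈ -29495.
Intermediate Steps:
g(h) = 1/(-129 + h) + 35*h (g(h) = 35*h + 1/(-129 + h) = 1/(-129 + h) + 35*h)
(-25470 + g(-115)) + 1/(23663 + 13910) = (-25470 + (1 - 4515*(-115) + 35*(-115)²)/(-129 - 115)) + 1/(23663 + 13910) = (-25470 + (1 + 519225 + 35*13225)/(-244)) + 1/37573 = (-25470 - (1 + 519225 + 462875)/244) + 1/37573 = (-25470 - 1/244*982101) + 1/37573 = (-25470 - 982101/244) + 1/37573 = -7196781/244 + 1/37573 = -270404652269/9167812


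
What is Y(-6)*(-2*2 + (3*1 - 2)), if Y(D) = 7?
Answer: -21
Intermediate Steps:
Y(-6)*(-2*2 + (3*1 - 2)) = 7*(-2*2 + (3*1 - 2)) = 7*(-4 + (3 - 2)) = 7*(-4 + 1) = 7*(-3) = -21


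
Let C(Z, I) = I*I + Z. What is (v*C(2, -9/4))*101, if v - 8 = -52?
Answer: -125543/4 ≈ -31386.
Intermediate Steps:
v = -44 (v = 8 - 52 = -44)
C(Z, I) = Z + I² (C(Z, I) = I² + Z = Z + I²)
(v*C(2, -9/4))*101 = -44*(2 + (-9/4)²)*101 = -44*(2 + 81/16)*101 = -44*113/16*101 = -1243/4*101 = -125543/4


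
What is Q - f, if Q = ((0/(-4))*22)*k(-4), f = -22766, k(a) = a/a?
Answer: 22766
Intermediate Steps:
k(a) = 1
Q = 0 (Q = ((0/(-4))*22)*1 = ((0*(-¼))*22)*1 = (0*22)*1 = 0*1 = 0)
Q - f = 0 - 1*(-22766) = 0 + 22766 = 22766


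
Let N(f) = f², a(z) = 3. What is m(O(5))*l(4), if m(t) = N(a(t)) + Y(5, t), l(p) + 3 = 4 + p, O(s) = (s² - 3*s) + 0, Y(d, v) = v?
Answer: 95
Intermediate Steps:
O(s) = s² - 3*s
l(p) = 1 + p (l(p) = -3 + (4 + p) = 1 + p)
m(t) = 9 + t (m(t) = 3² + t = 9 + t)
m(O(5))*l(4) = (9 + 5*(-3 + 5))*(1 + 4) = (9 + 5*2)*5 = (9 + 10)*5 = 19*5 = 95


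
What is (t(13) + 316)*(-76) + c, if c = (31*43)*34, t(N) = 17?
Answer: 20014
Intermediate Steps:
c = 45322 (c = 1333*34 = 45322)
(t(13) + 316)*(-76) + c = (17 + 316)*(-76) + 45322 = 333*(-76) + 45322 = -25308 + 45322 = 20014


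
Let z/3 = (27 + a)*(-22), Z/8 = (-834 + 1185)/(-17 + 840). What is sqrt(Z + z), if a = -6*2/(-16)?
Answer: 3*I*sqrt(550318702)/1646 ≈ 42.756*I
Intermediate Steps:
a = 3/4 (a = -12*(-1/16) = 3/4 ≈ 0.75000)
Z = 2808/823 (Z = 8*((-834 + 1185)/(-17 + 840)) = 8*(351/823) = 2808/823 ≈ 3.4119)
z = -3663/2 (z = 3*((27 + 3/4)*(-22)) = 3*((111/4)*(-22)) = 3*(-1221/2) = -3663/2 ≈ -1831.5)
sqrt(Z + z) = sqrt(2808/823 - 3663/2) = sqrt(-3009033/1646) = 3*I*sqrt(550318702)/1646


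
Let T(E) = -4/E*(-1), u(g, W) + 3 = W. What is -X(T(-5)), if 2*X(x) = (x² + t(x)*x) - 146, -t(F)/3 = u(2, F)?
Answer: 1931/25 ≈ 77.240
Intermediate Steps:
u(g, W) = -3 + W
t(F) = 9 - 3*F (t(F) = -3*(-3 + F) = 9 - 3*F)
T(E) = 4/E
X(x) = -73 + x²/2 + x*(9 - 3*x)/2 (X(x) = ((x² + (9 - 3*x)*x) - 146)/2 = ((x² + x*(9 - 3*x)) - 146)/2 = (-146 + x² + x*(9 - 3*x))/2 = -73 + x²/2 + x*(9 - 3*x)/2)
-X(T(-5)) = -(-73 - (4/(-5))² + 9*(4/(-5))/2) = -(-73 - (4*(-⅕))² + 9*(4*(-⅕))/2) = -(-73 - (-⅘)² + (9/2)*(-⅘)) = -(-73 - 1*16/25 - 18/5) = -(-73 - 16/25 - 18/5) = -1*(-1931/25) = 1931/25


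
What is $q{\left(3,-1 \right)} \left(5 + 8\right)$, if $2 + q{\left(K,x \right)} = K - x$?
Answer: $26$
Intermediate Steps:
$q{\left(K,x \right)} = -2 + K - x$ ($q{\left(K,x \right)} = -2 + \left(K - x\right) = -2 + K - x$)
$q{\left(3,-1 \right)} \left(5 + 8\right) = \left(-2 + 3 - -1\right) \left(5 + 8\right) = \left(-2 + 3 + 1\right) 13 = 2 \cdot 13 = 26$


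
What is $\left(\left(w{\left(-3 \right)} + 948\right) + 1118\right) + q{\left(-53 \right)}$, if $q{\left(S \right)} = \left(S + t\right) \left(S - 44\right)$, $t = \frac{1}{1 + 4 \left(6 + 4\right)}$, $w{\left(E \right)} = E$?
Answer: $\frac{295267}{41} \approx 7201.6$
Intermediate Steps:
$t = \frac{1}{41}$ ($t = \frac{1}{1 + 4 \cdot 10} = \frac{1}{1 + 40} = \frac{1}{41} \approx 0.02439$)
$q{\left(S \right)} = \left(-44 + S\right) \left(\frac{1}{41} + S\right)$ ($q{\left(S \right)} = \left(S + \frac{1}{41}\right) \left(S - 44\right) = \left(\frac{1}{41} + S\right) \left(-44 + S\right) = \left(-44 + S\right) \left(\frac{1}{41} + S\right)$)
$\left(\left(w{\left(-3 \right)} + 948\right) + 1118\right) + q{\left(-53 \right)} = \left(\left(-3 + 948\right) + 1118\right) - \left(- \frac{95515}{41} - 2809\right) = \left(945 + 1118\right) + \left(- \frac{44}{41} + 2809 + \frac{95559}{41}\right) = 2063 + \frac{210684}{41} = \frac{295267}{41}$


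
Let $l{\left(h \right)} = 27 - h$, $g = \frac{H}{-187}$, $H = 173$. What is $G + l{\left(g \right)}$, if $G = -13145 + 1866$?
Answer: $- \frac{2103951}{187} \approx -11251.0$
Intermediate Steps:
$g = - \frac{173}{187}$ ($g = \frac{173}{-187} = 173 \left(- \frac{1}{187}\right) = - \frac{173}{187} \approx -0.92513$)
$G = -11279$
$G + l{\left(g \right)} = -11279 + \left(27 - - \frac{173}{187}\right) = -11279 + \left(27 + \frac{173}{187}\right) = -11279 + \frac{5222}{187} = - \frac{2103951}{187}$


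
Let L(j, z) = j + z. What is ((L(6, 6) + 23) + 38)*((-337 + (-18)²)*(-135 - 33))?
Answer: 159432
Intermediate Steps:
((L(6, 6) + 23) + 38)*((-337 + (-18)²)*(-135 - 33)) = (((6 + 6) + 23) + 38)*((-337 + (-18)²)*(-135 - 33)) = ((12 + 23) + 38)*((-337 + 324)*(-168)) = (35 + 38)*(-13*(-168)) = 73*2184 = 159432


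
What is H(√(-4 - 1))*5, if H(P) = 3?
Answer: 15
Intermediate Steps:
H(√(-4 - 1))*5 = 3*5 = 15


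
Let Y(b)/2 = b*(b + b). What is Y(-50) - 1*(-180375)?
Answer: 190375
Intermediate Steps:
Y(b) = 4*b² (Y(b) = 2*(b*(b + b)) = 2*(b*(2*b)) = 2*(2*b²) = 4*b²)
Y(-50) - 1*(-180375) = 4*(-50)² - 1*(-180375) = 4*2500 + 180375 = 10000 + 180375 = 190375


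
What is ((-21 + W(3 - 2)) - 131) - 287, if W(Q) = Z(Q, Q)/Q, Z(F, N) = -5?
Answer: -444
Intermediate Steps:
W(Q) = -5/Q
((-21 + W(3 - 2)) - 131) - 287 = ((-21 - 5/(3 - 2)) - 131) - 287 = ((-21 - 5/1) - 131) - 287 = ((-21 - 5*1) - 131) - 287 = ((-21 - 5) - 131) - 287 = (-26 - 131) - 287 = -157 - 287 = -444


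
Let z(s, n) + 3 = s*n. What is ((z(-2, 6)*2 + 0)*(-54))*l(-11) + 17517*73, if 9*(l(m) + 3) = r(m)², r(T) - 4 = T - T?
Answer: 1276761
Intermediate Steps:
z(s, n) = -3 + n*s (z(s, n) = -3 + s*n = -3 + n*s)
r(T) = 4 (r(T) = 4 + (T - T) = 4 + 0 = 4)
l(m) = -11/9 (l(m) = -3 + (⅑)*4² = -3 + (⅑)*16 = -3 + 16/9 = -11/9)
((z(-2, 6)*2 + 0)*(-54))*l(-11) + 17517*73 = (((-3 + 6*(-2))*2 + 0)*(-54))*(-11/9) + 17517*73 = (((-3 - 12)*2 + 0)*(-54))*(-11/9) + 1278741 = ((-15*2 + 0)*(-54))*(-11/9) + 1278741 = ((-30 + 0)*(-54))*(-11/9) + 1278741 = -30*(-54)*(-11/9) + 1278741 = 1620*(-11/9) + 1278741 = -1980 + 1278741 = 1276761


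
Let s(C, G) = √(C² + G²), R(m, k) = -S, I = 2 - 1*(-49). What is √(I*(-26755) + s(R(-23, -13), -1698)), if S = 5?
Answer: √(-1364505 + √2883229) ≈ 1167.4*I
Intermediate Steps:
I = 51 (I = 2 + 49 = 51)
R(m, k) = -5 (R(m, k) = -1*5 = -5)
√(I*(-26755) + s(R(-23, -13), -1698)) = √(51*(-26755) + √((-5)² + (-1698)²)) = √(-1364505 + √(25 + 2883204)) = √(-1364505 + √2883229)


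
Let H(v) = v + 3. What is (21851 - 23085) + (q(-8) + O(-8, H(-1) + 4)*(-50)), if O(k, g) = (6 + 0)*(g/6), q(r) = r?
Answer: -1542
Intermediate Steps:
H(v) = 3 + v
O(k, g) = g (O(k, g) = 6*(g*(1/6)) = 6*(g/6) = g)
(21851 - 23085) + (q(-8) + O(-8, H(-1) + 4)*(-50)) = (21851 - 23085) + (-8 + ((3 - 1) + 4)*(-50)) = -1234 + (-8 + (2 + 4)*(-50)) = -1234 + (-8 + 6*(-50)) = -1234 + (-8 - 300) = -1234 - 308 = -1542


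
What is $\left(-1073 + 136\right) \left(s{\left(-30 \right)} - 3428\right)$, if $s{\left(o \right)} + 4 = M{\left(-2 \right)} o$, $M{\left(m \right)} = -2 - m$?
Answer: $3215784$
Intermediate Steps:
$s{\left(o \right)} = -4$ ($s{\left(o \right)} = -4 + \left(-2 - -2\right) o = -4 + \left(-2 + 2\right) o = -4 + 0 o = -4 + 0 = -4$)
$\left(-1073 + 136\right) \left(s{\left(-30 \right)} - 3428\right) = \left(-1073 + 136\right) \left(-4 - 3428\right) = \left(-937\right) \left(-3432\right) = 3215784$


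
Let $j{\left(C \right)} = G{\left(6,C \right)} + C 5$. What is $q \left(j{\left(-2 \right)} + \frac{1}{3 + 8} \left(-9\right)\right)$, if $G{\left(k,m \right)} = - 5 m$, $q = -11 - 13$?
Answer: $\frac{216}{11} \approx 19.636$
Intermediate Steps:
$q = -24$ ($q = -11 - 13 = -24$)
$j{\left(C \right)} = 0$ ($j{\left(C \right)} = - 5 C + C 5 = - 5 C + 5 C = 0$)
$q \left(j{\left(-2 \right)} + \frac{1}{3 + 8} \left(-9\right)\right) = - 24 \left(0 + \frac{1}{3 + 8} \left(-9\right)\right) = - 24 \left(0 + \frac{1}{11} \left(-9\right)\right) = - 24 \left(0 - \frac{9}{11}\right) = \left(-24\right) \left(- \frac{9}{11}\right) = \frac{216}{11}$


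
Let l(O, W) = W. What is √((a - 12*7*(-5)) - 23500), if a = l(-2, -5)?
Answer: 9*I*√285 ≈ 151.94*I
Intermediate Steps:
a = -5
√((a - 12*7*(-5)) - 23500) = √((-5 - 12*7*(-5)) - 23500) = √((-5 - 84*(-5)) - 23500) = √((-5 + 420) - 23500) = √(415 - 23500) = √(-23085) = 9*I*√285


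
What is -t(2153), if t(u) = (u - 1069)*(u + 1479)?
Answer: -3937088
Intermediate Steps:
t(u) = (-1069 + u)*(1479 + u)
-t(2153) = -(-1581051 + 2153**2 + 410*2153) = -(-1581051 + 4635409 + 882730) = -1*3937088 = -3937088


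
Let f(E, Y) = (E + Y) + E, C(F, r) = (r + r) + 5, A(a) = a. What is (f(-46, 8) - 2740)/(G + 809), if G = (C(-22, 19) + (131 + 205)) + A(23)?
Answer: -2824/1211 ≈ -2.3320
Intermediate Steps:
C(F, r) = 5 + 2*r (C(F, r) = 2*r + 5 = 5 + 2*r)
G = 402 (G = ((5 + 2*19) + (131 + 205)) + 23 = ((5 + 38) + 336) + 23 = (43 + 336) + 23 = 379 + 23 = 402)
f(E, Y) = Y + 2*E
(f(-46, 8) - 2740)/(G + 809) = ((8 + 2*(-46)) - 2740)/(402 + 809) = ((8 - 92) - 2740)/1211 = (-84 - 2740)*(1/1211) = -2824*1/1211 = -2824/1211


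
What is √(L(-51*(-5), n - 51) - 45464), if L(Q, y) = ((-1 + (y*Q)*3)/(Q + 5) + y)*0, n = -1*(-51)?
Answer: 2*I*√11366 ≈ 213.22*I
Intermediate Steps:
n = 51
L(Q, y) = 0 (L(Q, y) = ((-1 + (Q*y)*3)/(5 + Q) + y)*0 = ((-1 + 3*Q*y)/(5 + Q) + y)*0 = (y + (-1 + 3*Q*y)/(5 + Q))*0 = 0)
√(L(-51*(-5), n - 51) - 45464) = √(0 - 45464) = √(-45464) = 2*I*√11366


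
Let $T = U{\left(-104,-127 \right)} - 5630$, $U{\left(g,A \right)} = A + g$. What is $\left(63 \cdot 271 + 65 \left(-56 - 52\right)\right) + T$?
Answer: $4192$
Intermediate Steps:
$T = -5861$ ($T = \left(-127 - 104\right) - 5630 = -231 - 5630 = -5861$)
$\left(63 \cdot 271 + 65 \left(-56 - 52\right)\right) + T = \left(63 \cdot 271 + 65 \left(-56 - 52\right)\right) - 5861 = \left(17073 + 65 \left(-108\right)\right) - 5861 = \left(17073 - 7020\right) - 5861 = 10053 - 5861 = 4192$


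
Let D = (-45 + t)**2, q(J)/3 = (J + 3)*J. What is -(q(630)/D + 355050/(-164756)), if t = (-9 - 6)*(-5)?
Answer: -273318876/205945 ≈ -1327.1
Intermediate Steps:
t = 75 (t = -15*(-5) = 75)
q(J) = 3*J*(3 + J) (q(J) = 3*((J + 3)*J) = 3*((3 + J)*J) = 3*(J*(3 + J)) = 3*J*(3 + J))
D = 900 (D = (-45 + 75)**2 = 30**2 = 900)
-(q(630)/D + 355050/(-164756)) = -((3*630*(3 + 630))/900 + 355050/(-164756)) = -((3*630*633)*(1/900) + 355050*(-1/164756)) = -(1196370*(1/900) - 177525/82378) = -(13293/10 - 177525/82378) = -1*273318876/205945 = -273318876/205945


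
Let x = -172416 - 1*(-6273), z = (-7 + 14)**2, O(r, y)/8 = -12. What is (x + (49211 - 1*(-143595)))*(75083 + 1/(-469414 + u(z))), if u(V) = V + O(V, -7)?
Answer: 939831829005706/469461 ≈ 2.0019e+9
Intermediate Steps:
O(r, y) = -96 (O(r, y) = 8*(-12) = -96)
z = 49 (z = 7**2 = 49)
u(V) = -96 + V (u(V) = V - 96 = -96 + V)
x = -166143 (x = -172416 + 6273 = -166143)
(x + (49211 - 1*(-143595)))*(75083 + 1/(-469414 + u(z))) = (-166143 + (49211 - 1*(-143595)))*(75083 + 1/(-469414 + (-96 + 49))) = (-166143 + (49211 + 143595))*(75083 + 1/(-469414 - 47)) = (-166143 + 192806)*(75083 + 1/(-469461)) = 26663*(75083 - 1/469461) = 26663*(35248540262/469461) = 939831829005706/469461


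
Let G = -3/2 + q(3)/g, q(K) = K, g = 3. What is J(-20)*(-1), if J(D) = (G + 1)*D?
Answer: 10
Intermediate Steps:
G = -½ (G = -3/2 + 3/3 = -3*½ + 3*(⅓) = -3/2 + 1 = -½ ≈ -0.50000)
J(D) = D/2 (J(D) = (-½ + 1)*D = D/2)
J(-20)*(-1) = ((½)*(-20))*(-1) = -10*(-1) = 10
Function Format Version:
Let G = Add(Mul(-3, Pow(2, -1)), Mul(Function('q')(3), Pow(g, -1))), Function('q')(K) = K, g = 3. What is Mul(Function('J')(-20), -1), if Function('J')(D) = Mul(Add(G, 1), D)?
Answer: 10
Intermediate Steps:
G = Rational(-1, 2) (G = Add(Mul(-3, Pow(2, -1)), Mul(3, Pow(3, -1))) = Add(Mul(-3, Rational(1, 2)), Mul(3, Rational(1, 3))) = Add(Rational(-3, 2), 1) = Rational(-1, 2) ≈ -0.50000)
Function('J')(D) = Mul(Rational(1, 2), D) (Function('J')(D) = Mul(Add(Rational(-1, 2), 1), D) = Mul(Rational(1, 2), D))
Mul(Function('J')(-20), -1) = Mul(Mul(Rational(1, 2), -20), -1) = Mul(-10, -1) = 10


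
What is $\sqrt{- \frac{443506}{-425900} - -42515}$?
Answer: $\frac{\sqrt{77120191763554}}{42590} \approx 206.19$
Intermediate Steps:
$\sqrt{- \frac{443506}{-425900} - -42515} = \sqrt{\left(-443506\right) \left(- \frac{1}{425900}\right) + 42515} = \sqrt{\frac{221753}{212950} + 42515} = \sqrt{\frac{9053791003}{212950}} = \frac{\sqrt{77120191763554}}{42590}$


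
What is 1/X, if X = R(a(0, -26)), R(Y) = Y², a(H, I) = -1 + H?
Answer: 1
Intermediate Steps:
X = 1 (X = (-1 + 0)² = (-1)² = 1)
1/X = 1/1 = 1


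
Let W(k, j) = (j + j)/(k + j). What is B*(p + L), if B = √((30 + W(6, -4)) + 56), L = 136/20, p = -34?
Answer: -136*√82/5 ≈ -246.31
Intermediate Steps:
W(k, j) = 2*j/(j + k) (W(k, j) = (2*j)/(j + k) = 2*j/(j + k))
L = 34/5 (L = 136*(1/20) = 34/5 ≈ 6.8000)
B = √82 (B = √((30 + 2*(-4)/(-4 + 6)) + 56) = √((30 + 2*(-4)/2) + 56) = √((30 + 2*(-4)*(½)) + 56) = √((30 - 4) + 56) = √(26 + 56) = √82 ≈ 9.0554)
B*(p + L) = √82*(-34 + 34/5) = √82*(-136/5) = -136*√82/5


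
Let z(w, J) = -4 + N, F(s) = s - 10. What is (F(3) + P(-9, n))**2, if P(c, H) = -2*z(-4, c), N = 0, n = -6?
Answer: 1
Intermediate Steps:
F(s) = -10 + s
z(w, J) = -4 (z(w, J) = -4 + 0 = -4)
P(c, H) = 8 (P(c, H) = -2*(-4) = 8)
(F(3) + P(-9, n))**2 = ((-10 + 3) + 8)**2 = (-7 + 8)**2 = 1**2 = 1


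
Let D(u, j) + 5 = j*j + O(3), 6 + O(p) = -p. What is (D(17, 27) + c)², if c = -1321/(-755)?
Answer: 292838993316/570025 ≈ 5.1373e+5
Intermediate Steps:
O(p) = -6 - p
D(u, j) = -14 + j² (D(u, j) = -5 + (j*j + (-6 - 1*3)) = -5 + (j² + (-6 - 3)) = -5 + (j² - 9) = -5 + (-9 + j²) = -14 + j²)
c = 1321/755 (c = -1321*(-1/755) = 1321/755 ≈ 1.7497)
(D(17, 27) + c)² = ((-14 + 27²) + 1321/755)² = ((-14 + 729) + 1321/755)² = (715 + 1321/755)² = (541146/755)² = 292838993316/570025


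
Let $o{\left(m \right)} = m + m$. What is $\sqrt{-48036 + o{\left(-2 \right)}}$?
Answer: $2 i \sqrt{12010} \approx 219.18 i$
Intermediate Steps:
$o{\left(m \right)} = 2 m$
$\sqrt{-48036 + o{\left(-2 \right)}} = \sqrt{-48036 + 2 \left(-2\right)} = \sqrt{-48036 - 4} = \sqrt{-48040} = 2 i \sqrt{12010}$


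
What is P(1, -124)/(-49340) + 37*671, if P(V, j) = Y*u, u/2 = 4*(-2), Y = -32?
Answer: 306240917/12335 ≈ 24827.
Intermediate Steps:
u = -16 (u = 2*(4*(-2)) = 2*(-8) = -16)
P(V, j) = 512 (P(V, j) = -32*(-16) = 512)
P(1, -124)/(-49340) + 37*671 = 512/(-49340) + 37*671 = 512*(-1/49340) + 24827 = -128/12335 + 24827 = 306240917/12335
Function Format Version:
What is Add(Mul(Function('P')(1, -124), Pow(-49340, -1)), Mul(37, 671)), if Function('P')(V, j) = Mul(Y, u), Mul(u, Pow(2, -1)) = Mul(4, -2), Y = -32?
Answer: Rational(306240917, 12335) ≈ 24827.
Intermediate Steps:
u = -16 (u = Mul(2, Mul(4, -2)) = Mul(2, -8) = -16)
Function('P')(V, j) = 512 (Function('P')(V, j) = Mul(-32, -16) = 512)
Add(Mul(Function('P')(1, -124), Pow(-49340, -1)), Mul(37, 671)) = Add(Mul(512, Pow(-49340, -1)), Mul(37, 671)) = Add(Mul(512, Rational(-1, 49340)), 24827) = Add(Rational(-128, 12335), 24827) = Rational(306240917, 12335)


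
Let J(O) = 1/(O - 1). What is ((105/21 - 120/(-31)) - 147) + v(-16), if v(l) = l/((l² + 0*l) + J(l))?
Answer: -18639414/134881 ≈ -138.19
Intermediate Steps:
J(O) = 1/(-1 + O)
v(l) = l/(l² + 1/(-1 + l)) (v(l) = l/((l² + 0*l) + 1/(-1 + l)) = l/((l² + 0) + 1/(-1 + l)) = l/(l² + 1/(-1 + l)))
((105/21 - 120/(-31)) - 147) + v(-16) = ((105/21 - 120/(-31)) - 147) - 16*(-1 - 16)/(1 + (-16)²*(-1 - 16)) = ((105*(1/21) - 120*(-1/31)) - 147) - 16*(-17)/(1 + 256*(-17)) = ((5 + 120/31) - 147) - 16*(-17)/(1 - 4352) = (275/31 - 147) - 16*(-17)/(-4351) = -4282/31 - 16*(-1/4351)*(-17) = -4282/31 - 272/4351 = -18639414/134881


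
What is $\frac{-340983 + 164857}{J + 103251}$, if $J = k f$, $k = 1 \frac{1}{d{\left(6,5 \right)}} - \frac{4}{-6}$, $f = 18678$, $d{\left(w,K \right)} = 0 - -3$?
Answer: $- \frac{176126}{121929} \approx -1.4445$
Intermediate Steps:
$d{\left(w,K \right)} = 3$ ($d{\left(w,K \right)} = 0 + 3 = 3$)
$k = 1$ ($k = 1 \cdot \frac{1}{3} - \frac{4}{-6} = 1 \cdot \frac{1}{3} - - \frac{2}{3} = \frac{1}{3} + \frac{2}{3} = 1$)
$J = 18678$ ($J = 1 \cdot 18678 = 18678$)
$\frac{-340983 + 164857}{J + 103251} = \frac{-340983 + 164857}{18678 + 103251} = - \frac{176126}{121929}$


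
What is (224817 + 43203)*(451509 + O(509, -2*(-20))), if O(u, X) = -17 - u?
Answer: 120872463660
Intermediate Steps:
(224817 + 43203)*(451509 + O(509, -2*(-20))) = (224817 + 43203)*(451509 + (-17 - 1*509)) = 268020*(451509 + (-17 - 509)) = 268020*(451509 - 526) = 268020*450983 = 120872463660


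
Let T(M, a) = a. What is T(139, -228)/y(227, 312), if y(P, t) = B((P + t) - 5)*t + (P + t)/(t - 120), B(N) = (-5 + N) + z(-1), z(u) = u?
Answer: -2304/1664729 ≈ -0.0013840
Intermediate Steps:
B(N) = -6 + N (B(N) = (-5 + N) - 1 = -6 + N)
y(P, t) = t*(-11 + P + t) + (P + t)/(-120 + t) (y(P, t) = (-6 + ((P + t) - 5))*t + (P + t)/(t - 120) = (-6 + (-5 + P + t))*t + (P + t)/(-120 + t) = (-11 + P + t)*t + (P + t)/(-120 + t) = t*(-11 + P + t) + (P + t)/(-120 + t))
T(139, -228)/y(227, 312) = -228*(-120 + 312)/(227 + 312 + 312²*(-11 + 227 + 312) - 120*312*(-11 + 227 + 312)) = -228*192/(227 + 312 + 97344*528 - 120*312*528) = -228*192/(227 + 312 + 51397632 - 19768320) = -228/((1/192)*31629851) = -228/31629851/192 = -228*192/31629851 = -2304/1664729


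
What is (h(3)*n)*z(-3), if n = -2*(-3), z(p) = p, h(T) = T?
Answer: -54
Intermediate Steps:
n = 6
(h(3)*n)*z(-3) = (3*6)*(-3) = 18*(-3) = -54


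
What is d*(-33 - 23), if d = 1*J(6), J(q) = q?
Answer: -336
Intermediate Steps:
d = 6 (d = 1*6 = 6)
d*(-33 - 23) = 6*(-33 - 23) = 6*(-56) = -336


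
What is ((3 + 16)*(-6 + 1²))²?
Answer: 9025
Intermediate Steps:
((3 + 16)*(-6 + 1²))² = (19*(-6 + 1))² = (19*(-5))² = (-95)² = 9025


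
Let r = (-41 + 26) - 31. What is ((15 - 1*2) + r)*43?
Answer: -1419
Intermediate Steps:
r = -46 (r = -15 - 31 = -46)
((15 - 1*2) + r)*43 = ((15 - 1*2) - 46)*43 = ((15 - 2) - 46)*43 = (13 - 46)*43 = -33*43 = -1419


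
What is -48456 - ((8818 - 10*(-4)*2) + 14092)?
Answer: -71446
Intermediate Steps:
-48456 - ((8818 - 10*(-4)*2) + 14092) = -48456 - ((8818 + 40*2) + 14092) = -48456 - ((8818 + 80) + 14092) = -48456 - (8898 + 14092) = -48456 - 1*22990 = -48456 - 22990 = -71446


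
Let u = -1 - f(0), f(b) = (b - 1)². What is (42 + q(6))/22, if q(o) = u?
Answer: 20/11 ≈ 1.8182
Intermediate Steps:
f(b) = (-1 + b)²
u = -2 (u = -1 - (-1 + 0)² = -1 - 1*(-1)² = -1 - 1*1 = -1 - 1 = -2)
q(o) = -2
(42 + q(6))/22 = (42 - 2)/22 = (1/22)*40 = 20/11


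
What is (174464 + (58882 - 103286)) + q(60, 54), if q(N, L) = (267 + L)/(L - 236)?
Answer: 23670599/182 ≈ 1.3006e+5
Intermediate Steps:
q(N, L) = (267 + L)/(-236 + L)
(174464 + (58882 - 103286)) + q(60, 54) = (174464 + (58882 - 103286)) + (267 + 54)/(-236 + 54) = (174464 - 44404) + 321/(-182) = 130060 - 1/182*321 = 130060 - 321/182 = 23670599/182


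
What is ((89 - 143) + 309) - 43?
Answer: 212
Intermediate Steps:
((89 - 143) + 309) - 43 = (-54 + 309) - 43 = 255 - 43 = 212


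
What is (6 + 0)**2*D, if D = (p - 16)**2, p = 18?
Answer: 144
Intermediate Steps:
D = 4 (D = (18 - 16)**2 = 2**2 = 4)
(6 + 0)**2*D = (6 + 0)**2*4 = 6**2*4 = 36*4 = 144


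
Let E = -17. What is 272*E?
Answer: -4624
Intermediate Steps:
272*E = 272*(-17) = -4624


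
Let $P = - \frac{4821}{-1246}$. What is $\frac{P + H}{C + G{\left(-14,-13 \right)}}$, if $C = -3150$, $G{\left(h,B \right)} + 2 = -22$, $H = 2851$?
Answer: $- \frac{3557167}{3954804} \approx -0.89946$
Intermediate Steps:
$G{\left(h,B \right)} = -24$ ($G{\left(h,B \right)} = -2 - 22 = -24$)
$P = \frac{4821}{1246}$ ($P = \left(-4821\right) \left(- \frac{1}{1246}\right) = \frac{4821}{1246} \approx 3.8692$)
$\frac{P + H}{C + G{\left(-14,-13 \right)}} = \frac{\frac{4821}{1246} + 2851}{-3150 - 24} = \frac{3557167}{1246 \left(-3174\right)} = \frac{3557167}{1246} \left(- \frac{1}{3174}\right) = - \frac{3557167}{3954804}$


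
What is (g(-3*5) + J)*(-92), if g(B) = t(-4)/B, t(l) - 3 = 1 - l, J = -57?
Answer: 79396/15 ≈ 5293.1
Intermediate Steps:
t(l) = 4 - l (t(l) = 3 + (1 - l) = 4 - l)
g(B) = 8/B (g(B) = (4 - 1*(-4))/B = (4 + 4)/B = 8/B)
(g(-3*5) + J)*(-92) = (8/((-3*5)) - 57)*(-92) = (8/(-15) - 57)*(-92) = (8*(-1/15) - 57)*(-92) = (-8/15 - 57)*(-92) = -863/15*(-92) = 79396/15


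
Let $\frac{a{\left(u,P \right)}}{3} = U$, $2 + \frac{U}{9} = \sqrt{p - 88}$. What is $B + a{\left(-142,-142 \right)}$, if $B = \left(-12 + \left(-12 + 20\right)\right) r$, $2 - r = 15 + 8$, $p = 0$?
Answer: $30 + 54 i \sqrt{22} \approx 30.0 + 253.28 i$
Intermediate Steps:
$r = -21$ ($r = 2 - \left(15 + 8\right) = 2 - 23 = -21$)
$U = -18 + 18 i \sqrt{22}$ ($U = -18 + 9 \sqrt{0 - 88} = -18 + 9 \sqrt{-88} = -18 + 9 \cdot 2 i \sqrt{22} = -18 + 18 i \sqrt{22} \approx -18.0 + 84.427 i$)
$a{\left(u,P \right)} = -54 + 54 i \sqrt{22}$ ($a{\left(u,P \right)} = 3 \left(-18 + 18 i \sqrt{22}\right) = -54 + 54 i \sqrt{22}$)
$B = 84$ ($B = \left(-12 + \left(-12 + 20\right)\right) \left(-21\right) = \left(-12 + 8\right) \left(-21\right) = \left(-4\right) \left(-21\right) = 84$)
$B + a{\left(-142,-142 \right)} = 84 - \left(54 - 54 i \sqrt{22}\right) = 30 + 54 i \sqrt{22}$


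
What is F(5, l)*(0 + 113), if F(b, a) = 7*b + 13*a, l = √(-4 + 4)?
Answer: 3955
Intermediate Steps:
l = 0 (l = √0 = 0)
F(5, l)*(0 + 113) = (7*5 + 13*0)*(0 + 113) = (35 + 0)*113 = 35*113 = 3955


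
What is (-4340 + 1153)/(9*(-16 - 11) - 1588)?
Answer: 3187/1831 ≈ 1.7406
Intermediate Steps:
(-4340 + 1153)/(9*(-16 - 11) - 1588) = -3187/(9*(-27) - 1588) = -3187/(-243 - 1588) = -3187/(-1831) = -3187*(-1/1831) = 3187/1831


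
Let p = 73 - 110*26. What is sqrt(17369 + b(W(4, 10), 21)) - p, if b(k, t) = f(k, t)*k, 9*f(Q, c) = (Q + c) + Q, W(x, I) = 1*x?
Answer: 2787 + sqrt(156437)/3 ≈ 2918.8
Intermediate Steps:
W(x, I) = x
f(Q, c) = c/9 + 2*Q/9 (f(Q, c) = ((Q + c) + Q)/9 = (c + 2*Q)/9 = c/9 + 2*Q/9)
b(k, t) = k*(t/9 + 2*k/9) (b(k, t) = (t/9 + 2*k/9)*k = k*(t/9 + 2*k/9))
p = -2787 (p = 73 - 2860 = -2787)
sqrt(17369 + b(W(4, 10), 21)) - p = sqrt(17369 + (1/9)*4*(21 + 2*4)) - 1*(-2787) = sqrt(17369 + (1/9)*4*(21 + 8)) + 2787 = sqrt(17369 + (1/9)*4*29) + 2787 = sqrt(17369 + 116/9) + 2787 = sqrt(156437/9) + 2787 = sqrt(156437)/3 + 2787 = 2787 + sqrt(156437)/3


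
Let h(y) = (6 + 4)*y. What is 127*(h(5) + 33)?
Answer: 10541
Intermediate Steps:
h(y) = 10*y
127*(h(5) + 33) = 127*(10*5 + 33) = 127*(50 + 33) = 127*83 = 10541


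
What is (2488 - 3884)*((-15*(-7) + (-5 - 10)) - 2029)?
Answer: 2706844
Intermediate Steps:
(2488 - 3884)*((-15*(-7) + (-5 - 10)) - 2029) = -1396*((105 - 15) - 2029) = -1396*(90 - 2029) = -1396*(-1939) = 2706844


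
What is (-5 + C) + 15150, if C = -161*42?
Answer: 8383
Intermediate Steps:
C = -6762
(-5 + C) + 15150 = (-5 - 6762) + 15150 = -6767 + 15150 = 8383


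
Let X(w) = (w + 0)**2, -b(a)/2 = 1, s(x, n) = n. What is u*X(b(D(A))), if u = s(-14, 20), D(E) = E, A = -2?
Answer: 80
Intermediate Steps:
b(a) = -2 (b(a) = -2*1 = -2)
X(w) = w**2
u = 20
u*X(b(D(A))) = 20*(-2)**2 = 20*4 = 80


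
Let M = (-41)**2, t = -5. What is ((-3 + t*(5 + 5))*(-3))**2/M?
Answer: 25281/1681 ≈ 15.039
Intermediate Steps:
M = 1681
((-3 + t*(5 + 5))*(-3))**2/M = ((-3 - 5*(5 + 5))*(-3))**2/1681 = ((-3 - 5*10)*(-3))**2*(1/1681) = ((-3 - 50)*(-3))**2*(1/1681) = (-53*(-3))**2*(1/1681) = 159**2*(1/1681) = 25281*(1/1681) = 25281/1681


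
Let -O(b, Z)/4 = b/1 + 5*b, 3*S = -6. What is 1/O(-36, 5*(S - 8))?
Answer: 1/864 ≈ 0.0011574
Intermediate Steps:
S = -2 (S = (⅓)*(-6) = -2)
O(b, Z) = -24*b (O(b, Z) = -4*(b/1 + 5*b) = -4*(b*1 + 5*b) = -4*(b + 5*b) = -24*b)
1/O(-36, 5*(S - 8)) = 1/(-24*(-36)) = 1/864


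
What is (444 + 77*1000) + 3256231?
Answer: 3333675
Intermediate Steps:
(444 + 77*1000) + 3256231 = (444 + 77000) + 3256231 = 77444 + 3256231 = 3333675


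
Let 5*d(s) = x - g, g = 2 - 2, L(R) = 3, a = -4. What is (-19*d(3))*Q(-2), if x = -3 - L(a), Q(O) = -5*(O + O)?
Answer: 456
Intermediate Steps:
Q(O) = -10*O
g = 0
x = -6 (x = -3 - 1*3 = -3 - 3 = -6)
d(s) = -6/5 (d(s) = (-6 - 1*0)/5 = (-6 + 0)/5 = (1/5)*(-6) = -6/5)
(-19*d(3))*Q(-2) = (-19*(-6/5))*(-10*(-2)) = (114/5)*20 = 456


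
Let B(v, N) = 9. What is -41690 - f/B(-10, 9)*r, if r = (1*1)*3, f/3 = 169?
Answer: -41859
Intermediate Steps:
f = 507 (f = 3*169 = 507)
r = 3 (r = 1*3 = 3)
-41690 - f/B(-10, 9)*r = -41690 - 507/9*3 = -41690 - 507*(⅑)*3 = -41690 - 169*3/3 = -41690 - 1*169 = -41690 - 169 = -41859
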